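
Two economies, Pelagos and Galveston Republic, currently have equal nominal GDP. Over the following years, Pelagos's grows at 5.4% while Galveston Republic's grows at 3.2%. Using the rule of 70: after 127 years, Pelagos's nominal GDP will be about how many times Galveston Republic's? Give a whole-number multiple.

Only the 2.2-point difference matters.
70/2.2 ≈ 31.82 years per doubling of the ratio; 127 years gives 3.99 doublings, so ≈ 16×.

approximately 16 times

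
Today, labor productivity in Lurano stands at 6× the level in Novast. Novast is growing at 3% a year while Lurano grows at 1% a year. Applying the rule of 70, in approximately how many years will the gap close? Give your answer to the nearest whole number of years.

approximately 90 years

The growth-rate gap is 3% − 1% = 2 percentage points.
So the ratio between them halves every 70/2 ≈ 35.00 years.
A 6× gap takes log₂(6) ≈ 2.58 halvings to close: 2.58 × 35.00 ≈ 90 years.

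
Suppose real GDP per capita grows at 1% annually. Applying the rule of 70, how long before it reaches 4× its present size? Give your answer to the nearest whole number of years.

140 years

Doubling time ≈ 70/1 = 70.00 years.
4× is 2 doublings, so 2 × 70.00 ≈ 140 years.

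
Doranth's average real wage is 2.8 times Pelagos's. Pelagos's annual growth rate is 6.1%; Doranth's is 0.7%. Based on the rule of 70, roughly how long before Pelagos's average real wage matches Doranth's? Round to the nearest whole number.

Pelagos gains on Doranth at 6.1% − 0.7% = 5.4 points a year.
At that relative rate the gap halves every 70/5.4 ≈ 12.96 years.
A 2.8 times gap takes log₂(2.8) ≈ 1.49 halvings to close: 1.49 × 12.96 ≈ 19 years.

roughly 19 years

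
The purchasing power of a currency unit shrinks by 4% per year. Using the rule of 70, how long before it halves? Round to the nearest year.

Halving time ≈ 70 / 4 = 17.50 → 18 years.

about 18 years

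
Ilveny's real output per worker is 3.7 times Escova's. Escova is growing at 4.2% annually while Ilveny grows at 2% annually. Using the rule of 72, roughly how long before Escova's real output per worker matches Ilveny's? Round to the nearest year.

What matters is the difference: 2.2 pp.
Rule of 72 on the gap: the ratio halves every 72/2.2 ≈ 32.73 years.
A 3.7 times gap takes log₂(3.7) ≈ 1.89 halvings to close: 1.89 × 32.73 ≈ 62 years.

around 62 years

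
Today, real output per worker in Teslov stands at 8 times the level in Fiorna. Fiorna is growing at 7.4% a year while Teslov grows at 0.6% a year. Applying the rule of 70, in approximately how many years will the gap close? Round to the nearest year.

The growth-rate gap is 7.4% − 0.6% = 6.8 percentage points.
So the ratio between them halves every 70/6.8 ≈ 10.29 years.
An 8 times gap closes after 3 halvings: 3 × 10.29 ≈ 31 years.

around 31 years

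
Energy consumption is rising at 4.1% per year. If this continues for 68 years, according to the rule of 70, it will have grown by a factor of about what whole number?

70/4.1 ≈ 17.07 years per doubling.
68 years fits 4 doublings: 2^4 = 16.

about 16 times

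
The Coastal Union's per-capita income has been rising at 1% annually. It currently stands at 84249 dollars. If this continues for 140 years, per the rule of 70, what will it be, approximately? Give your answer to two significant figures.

340000 dollars

It doubles every 70/1 ≈ 70.00 years, so 140 years is 2.00 doublings.
2^2.00 ≈ 4.00; 84249 × 4.00 ≈ 340000 dollars.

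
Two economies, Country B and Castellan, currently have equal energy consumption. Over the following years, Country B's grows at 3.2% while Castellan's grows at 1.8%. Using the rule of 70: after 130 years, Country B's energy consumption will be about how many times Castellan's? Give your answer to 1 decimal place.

roughly 6.1 times

Rate gap = 3.2% − 1.8% = 1.4 points.
The ratio doubles every 70/1.4 ≈ 50.00 years.
130/50.00 ≈ 2.60 doublings → ratio ≈ 2^2.60 ≈ 6.1.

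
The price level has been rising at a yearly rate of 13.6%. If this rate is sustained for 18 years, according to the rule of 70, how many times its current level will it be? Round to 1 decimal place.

Doubles every ≈ 5.15 years (70/13.6).
18 years is 3.50 doublings; 2^3.50 ≈ 11.3×.

roughly 11.3 times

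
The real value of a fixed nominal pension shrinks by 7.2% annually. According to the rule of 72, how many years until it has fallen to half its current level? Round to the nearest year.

roughly 10 years

Falling at 7.2%, it halves about every 72/7.2 = 10.00 years.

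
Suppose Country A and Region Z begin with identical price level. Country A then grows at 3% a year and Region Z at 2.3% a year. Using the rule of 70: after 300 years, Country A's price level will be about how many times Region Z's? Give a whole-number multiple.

Rate gap = 3% − 2.3% = 0.7 points.
The ratio doubles every 70/0.7 ≈ 100.00 years.
300/100.00 ≈ 3.00 doublings → ratio ≈ 2^3.00 ≈ 8.

around 8 times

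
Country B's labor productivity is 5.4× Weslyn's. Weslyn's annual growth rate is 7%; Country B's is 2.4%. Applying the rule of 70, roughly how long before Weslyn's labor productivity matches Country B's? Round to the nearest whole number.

approximately 37 years

What matters is the difference: 4.6 pp.
Rule of 70 on the gap: the ratio halves every 70/4.6 ≈ 15.22 years.
A 5.4× gap takes log₂(5.4) ≈ 2.43 halvings to close: 2.43 × 15.22 ≈ 37 years.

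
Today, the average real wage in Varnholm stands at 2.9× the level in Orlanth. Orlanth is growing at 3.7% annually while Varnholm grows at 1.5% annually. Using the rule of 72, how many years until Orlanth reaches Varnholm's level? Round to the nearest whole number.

about 50 years

What matters is the difference: 2.2 pp.
Rule of 72 on the gap: the ratio halves every 72/2.2 ≈ 32.73 years.
A 2.9× gap takes log₂(2.9) ≈ 1.54 halvings to close: 1.54 × 32.73 ≈ 50 years.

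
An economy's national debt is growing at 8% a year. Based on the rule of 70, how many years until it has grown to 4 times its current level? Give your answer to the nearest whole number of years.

At 8% it doubles every 70/8 ≈ 8.75 years.
4 = 2^2, so 2 doublings → 18 years.

18 years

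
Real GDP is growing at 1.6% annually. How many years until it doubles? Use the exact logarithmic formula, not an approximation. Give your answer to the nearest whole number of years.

44 years

t = ln(2) / ln(1 + 0.016) = 0.6931 / 0.015873 ≈ 43.67.
≈ 44 years.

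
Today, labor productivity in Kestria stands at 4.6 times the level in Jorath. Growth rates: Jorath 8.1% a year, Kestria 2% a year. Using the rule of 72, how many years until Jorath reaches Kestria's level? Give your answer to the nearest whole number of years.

roughly 26 years

The growth-rate gap is 8.1% − 2% = 6.1 percentage points.
So the ratio between them halves every 72/6.1 ≈ 11.80 years.
A 4.6 times gap takes log₂(4.6) ≈ 2.20 halvings to close: 2.20 × 11.80 ≈ 26 years.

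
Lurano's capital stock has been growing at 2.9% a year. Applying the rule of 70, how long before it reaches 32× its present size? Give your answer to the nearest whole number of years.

about 121 years

At 2.9% it doubles every 70/2.9 ≈ 24.14 years.
32× is 5 doublings, so 5 × 24.14 ≈ 121 years.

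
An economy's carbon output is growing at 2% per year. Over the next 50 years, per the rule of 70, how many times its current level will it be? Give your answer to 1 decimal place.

about 2.7 times

Doubling time ≈ 70/2 = 35.00 years.
50 years / 35.00 ≈ 1.43 doublings → factor 2^1.43 ≈ 2.7.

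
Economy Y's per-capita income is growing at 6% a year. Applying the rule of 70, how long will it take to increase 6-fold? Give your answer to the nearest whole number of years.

At 6% it doubles every 70/6 ≈ 11.67 years.
Reaching 6× takes log₂(6) ≈ 2.58 doublings.
2.58 × 11.67 ≈ 30 years.

≈ 30 years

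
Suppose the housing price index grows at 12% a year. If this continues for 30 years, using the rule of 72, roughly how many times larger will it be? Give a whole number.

approximately 32 times

At 12% one doubling takes ≈ 6.00 years; 30 years is 5 of them, so ×32.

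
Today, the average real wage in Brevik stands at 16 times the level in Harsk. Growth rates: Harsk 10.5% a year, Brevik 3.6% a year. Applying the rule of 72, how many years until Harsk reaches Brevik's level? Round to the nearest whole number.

Harsk gains on Brevik at 10.5% − 3.6% = 6.9 points a year.
At that relative rate the gap halves every 72/6.9 ≈ 10.43 years.
A 16 times gap closes after 4 halvings: 4 × 10.43 ≈ 42 years.

around 42 years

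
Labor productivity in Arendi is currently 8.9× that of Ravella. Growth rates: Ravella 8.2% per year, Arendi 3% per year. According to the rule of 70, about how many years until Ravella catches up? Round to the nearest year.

approximately 42 years

The growth-rate gap is 8.2% − 3% = 5.2 percentage points.
So the ratio between them halves every 70/5.2 ≈ 13.46 years.
An 8.9× gap takes log₂(8.9) ≈ 3.15 halvings to close: 3.15 × 13.46 ≈ 42 years.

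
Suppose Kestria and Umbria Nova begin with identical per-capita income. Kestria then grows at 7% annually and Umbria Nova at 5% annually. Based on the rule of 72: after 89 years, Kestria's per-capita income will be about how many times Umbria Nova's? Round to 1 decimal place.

around 5.5 times

Rate gap = 7% − 5% = 2 points.
The ratio doubles every 72/2 ≈ 36.00 years.
89/36.00 ≈ 2.47 doublings → ratio ≈ 2^2.47 ≈ 5.5.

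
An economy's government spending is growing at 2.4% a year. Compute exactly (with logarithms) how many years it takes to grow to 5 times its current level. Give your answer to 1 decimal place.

67.9 years

t = ln(5) / ln(1 + 0.024) = 1.6094 / 0.023717 ≈ 67.86.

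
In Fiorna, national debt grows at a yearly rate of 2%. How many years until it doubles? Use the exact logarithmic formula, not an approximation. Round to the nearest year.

35 years

t = ln(2) / ln(1 + 0.02) = 0.6931 / 0.019803 ≈ 35.00.
≈ 35 years.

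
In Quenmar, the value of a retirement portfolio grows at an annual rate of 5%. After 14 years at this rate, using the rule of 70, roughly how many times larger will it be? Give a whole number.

2 times

At 5% one doubling takes ≈ 14.00 years; 14 years is 1 of them, so ×2.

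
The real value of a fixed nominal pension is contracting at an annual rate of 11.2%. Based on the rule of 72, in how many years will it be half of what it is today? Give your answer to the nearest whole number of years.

about 6 years

The rule works in reverse for decay: 72/11.2 ≈ 6.43 years to halve.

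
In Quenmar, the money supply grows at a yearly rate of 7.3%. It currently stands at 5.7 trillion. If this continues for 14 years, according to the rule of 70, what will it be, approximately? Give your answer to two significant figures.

roughly 16 trillion

It doubles every 70/7.3 ≈ 9.59 years, so 14 years is 1.46 doublings.
2^1.46 ≈ 2.75; 5.7 × 2.75 ≈ 16 trillion.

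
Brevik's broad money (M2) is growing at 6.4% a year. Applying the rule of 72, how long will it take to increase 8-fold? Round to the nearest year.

roughly 34 years

One doubling takes 72/6.4 = 11.25 years.
8 = 2^3, so 3 doublings → 34 years.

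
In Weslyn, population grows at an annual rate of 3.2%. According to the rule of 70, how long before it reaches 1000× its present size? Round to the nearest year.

At 3.2% it doubles every 70/3.2 ≈ 21.88 years.
1000× is log₂ 1000 ≈ 9.97 doublings, so ≈ 9.97 × 21.88 = 218 years.

around 218 years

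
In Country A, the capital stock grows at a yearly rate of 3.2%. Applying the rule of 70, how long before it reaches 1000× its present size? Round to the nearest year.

approximately 218 years

Doubling time ≈ 70/3.2 = 21.88 years.
1000× is log₂ 1000 ≈ 9.97 doublings, so ≈ 9.97 × 21.88 = 218 years.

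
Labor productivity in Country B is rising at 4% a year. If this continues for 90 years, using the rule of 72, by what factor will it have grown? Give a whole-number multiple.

Doubling time ≈ 72/4 = 18.00 years.
90/18.00 ≈ 5 doublings, so about 2^5 = 32×.

around 32 times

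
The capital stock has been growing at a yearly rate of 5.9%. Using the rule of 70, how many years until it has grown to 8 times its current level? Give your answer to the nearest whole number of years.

Doubling time ≈ 70/5.9 = 11.86 years.
8 = 2^3, so 3 doublings → 36 years.

≈ 36 years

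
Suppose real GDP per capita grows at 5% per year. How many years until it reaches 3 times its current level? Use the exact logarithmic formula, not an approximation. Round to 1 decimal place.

t = ln(3) / ln(1 + 0.05) = 1.0986 / 0.048790 ≈ 22.52.

22.5 years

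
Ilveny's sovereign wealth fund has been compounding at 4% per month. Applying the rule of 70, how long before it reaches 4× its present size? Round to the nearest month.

At 4% it doubles every 70/4 ≈ 17.50 months.
4× is 2 doublings, so 2 × 17.50 ≈ 35 months.

roughly 35 months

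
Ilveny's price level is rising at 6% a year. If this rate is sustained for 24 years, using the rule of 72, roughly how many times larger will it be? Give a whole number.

approximately 4 times

At 6% one doubling takes ≈ 12.00 years; 24 years is 2 of them, so ×4.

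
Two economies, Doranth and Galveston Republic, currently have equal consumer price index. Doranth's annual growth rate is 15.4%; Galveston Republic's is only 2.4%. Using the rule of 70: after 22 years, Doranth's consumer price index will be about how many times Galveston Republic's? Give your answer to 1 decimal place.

Doranth pulls ahead at 13 pp per year, so the ratio doubles every 70/13 ≈ 5.38 years.
In 22 years that's 4.09 doublings: 2^4.09 ≈ 17.0.

about 17.0 times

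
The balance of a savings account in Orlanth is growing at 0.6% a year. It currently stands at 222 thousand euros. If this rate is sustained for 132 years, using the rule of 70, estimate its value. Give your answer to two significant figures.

around 490 thousand euros

It doubles every 70/0.6 ≈ 116.67 years, so 132 years is 1.13 doublings.
2^1.13 ≈ 2.19; 222 × 2.19 ≈ 490 thousand euros.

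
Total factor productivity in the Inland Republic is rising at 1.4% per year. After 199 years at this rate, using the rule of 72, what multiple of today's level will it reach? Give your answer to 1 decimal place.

around 14.6 times

Doubling time ≈ 72/1.4 = 51.43 years.
199 years / 51.43 ≈ 3.87 doublings → factor 2^3.87 ≈ 14.6.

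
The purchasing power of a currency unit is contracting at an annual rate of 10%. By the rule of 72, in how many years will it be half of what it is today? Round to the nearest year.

about 7 years

The rule works in reverse for decay: 72/10 ≈ 7.20 years to halve.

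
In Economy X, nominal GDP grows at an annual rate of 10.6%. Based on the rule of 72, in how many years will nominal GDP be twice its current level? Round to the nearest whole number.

roughly 7 years

Doubling time ≈ 72 / 10.6 = 6.79 years.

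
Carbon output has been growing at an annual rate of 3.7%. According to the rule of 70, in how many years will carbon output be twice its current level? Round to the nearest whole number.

At 3.7%, doubling takes about 70/3.7 = 18.92 years.

19 years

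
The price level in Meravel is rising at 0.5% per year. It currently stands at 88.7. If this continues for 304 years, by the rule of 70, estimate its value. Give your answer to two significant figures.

about 400

Doubling time ≈ 70/0.5 = 140.00 years.
304 years is 304/140.00 ≈ 2.17 doublings, a factor of 2^2.17 ≈ 4.50.
88.7 × 4.50 ≈ 400.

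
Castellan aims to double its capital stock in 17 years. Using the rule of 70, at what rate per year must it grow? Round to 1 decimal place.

4.1% per year

70 / 17 ≈ 4.12, so about 4.1% per year.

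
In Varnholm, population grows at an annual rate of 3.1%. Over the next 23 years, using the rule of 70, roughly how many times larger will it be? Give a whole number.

Doubling time ≈ 70/3.1 = 22.58 years.
23/22.58 ≈ 1 doubling, so about 2^1 = 2×.

roughly 2 times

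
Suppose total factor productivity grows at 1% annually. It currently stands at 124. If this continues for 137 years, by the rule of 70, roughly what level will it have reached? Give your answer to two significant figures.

approximately 480

Doubling time ≈ 70/1 = 70.00 years.
137 years is 137/70.00 ≈ 1.96 doublings, a factor of 2^1.96 ≈ 3.89.
124 × 3.89 ≈ 480.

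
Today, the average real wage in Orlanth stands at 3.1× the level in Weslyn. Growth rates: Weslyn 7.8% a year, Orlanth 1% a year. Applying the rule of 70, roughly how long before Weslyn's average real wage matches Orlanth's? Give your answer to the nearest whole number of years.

The growth-rate gap is 7.8% − 1% = 6.8 percentage points.
So the ratio between them halves every 70/6.8 ≈ 10.29 years.
A 3.1× gap takes log₂(3.1) ≈ 1.63 halvings to close: 1.63 × 10.29 ≈ 17 years.

approximately 17 years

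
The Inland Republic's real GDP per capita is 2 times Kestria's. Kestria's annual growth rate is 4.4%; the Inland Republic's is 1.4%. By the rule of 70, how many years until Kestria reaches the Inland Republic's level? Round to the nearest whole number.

Kestria gains on the Inland Republic at 4.4% − 1.4% = 3 points a year.
At that relative rate the gap halves every 70/3 ≈ 23.33 years.
A 2 times gap closes after 1 halving: 1 × 23.33 ≈ 23 years.

≈ 23 years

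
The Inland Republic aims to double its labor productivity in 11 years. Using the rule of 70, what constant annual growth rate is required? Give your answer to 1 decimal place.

70 / 11 ≈ 6.36, so about 6.4% a year.

approximately 6.4%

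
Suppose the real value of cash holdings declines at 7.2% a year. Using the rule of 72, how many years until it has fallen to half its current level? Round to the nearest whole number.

about 10 years

Halving time ≈ 72 / 7.2 = 10.00 → 10 years.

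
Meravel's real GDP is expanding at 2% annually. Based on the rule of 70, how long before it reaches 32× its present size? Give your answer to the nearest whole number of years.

175 years

One doubling takes 70/2 = 35.00 years.
32× is 5 doublings, so 5 × 35.00 ≈ 175 years.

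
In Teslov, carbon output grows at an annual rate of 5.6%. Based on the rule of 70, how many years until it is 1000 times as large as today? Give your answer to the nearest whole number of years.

Doubling time ≈ 70/5.6 = 12.50 years.
1000× is log₂ 1000 ≈ 9.97 doublings, so ≈ 9.97 × 12.50 = 125 years.

about 125 years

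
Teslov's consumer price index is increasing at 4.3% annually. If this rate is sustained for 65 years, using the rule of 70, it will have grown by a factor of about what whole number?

16 times

Doubling time ≈ 70/4.3 = 16.28 years.
65/16.28 ≈ 4 doublings, so about 2^4 = 16×.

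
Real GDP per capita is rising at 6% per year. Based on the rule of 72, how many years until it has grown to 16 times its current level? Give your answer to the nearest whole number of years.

At 6% it doubles every 72/6 ≈ 12.00 years.
16 = 2^4, so 4 doublings → 48 years.

about 48 years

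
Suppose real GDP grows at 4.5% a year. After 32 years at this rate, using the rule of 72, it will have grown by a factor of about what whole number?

approximately 4 times

At 4.5% one doubling takes ≈ 16.00 years; 32 years is 2 of them, so ×4.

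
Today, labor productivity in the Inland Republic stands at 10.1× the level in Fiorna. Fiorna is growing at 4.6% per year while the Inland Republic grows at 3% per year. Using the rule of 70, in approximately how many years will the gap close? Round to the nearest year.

What matters is the difference: 1.6 pp.
Rule of 70 on the gap: the ratio halves every 70/1.6 ≈ 43.75 years.
A 10.1× gap takes log₂(10.1) ≈ 3.34 halvings to close: 3.34 × 43.75 ≈ 146 years.

146 years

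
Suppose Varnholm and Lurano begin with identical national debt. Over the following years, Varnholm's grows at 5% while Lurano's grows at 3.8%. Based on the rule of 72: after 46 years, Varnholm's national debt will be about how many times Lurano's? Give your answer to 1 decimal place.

Only the 1.2-point difference matters.
72/1.2 ≈ 60.00 years per doubling of the ratio; 46 years gives 0.77 doublings, so ≈ 1.7×.

1.7 times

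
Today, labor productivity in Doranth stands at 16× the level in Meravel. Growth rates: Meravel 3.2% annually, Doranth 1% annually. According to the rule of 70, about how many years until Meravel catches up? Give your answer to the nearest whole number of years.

The growth-rate gap is 3.2% − 1% = 2.2 percentage points.
So the ratio between them halves every 70/2.2 ≈ 31.82 years.
A 16× gap closes after 4 halvings: 4 × 31.82 ≈ 127 years.

≈ 127 years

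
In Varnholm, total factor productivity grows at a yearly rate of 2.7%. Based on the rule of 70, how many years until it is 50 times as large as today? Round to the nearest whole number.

around 146 years

Doubling time ≈ 70/2.7 = 25.93 years.
50× is log₂ 50 ≈ 5.64 doublings, so ≈ 5.64 × 25.93 = 146 years.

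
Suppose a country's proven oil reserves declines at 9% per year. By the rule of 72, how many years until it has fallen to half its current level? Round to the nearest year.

around 8 years

The rule works in reverse for decay: 72/9 ≈ 8.00 years to halve.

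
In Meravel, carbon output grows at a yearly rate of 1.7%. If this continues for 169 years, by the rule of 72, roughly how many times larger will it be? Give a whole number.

about 16 times

At 1.7% one doubling takes ≈ 42.35 years; 169 years is 4 of them, so ×16.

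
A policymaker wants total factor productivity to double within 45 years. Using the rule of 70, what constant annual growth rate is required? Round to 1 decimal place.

70 / 45 ≈ 1.56, so about 1.6% annually.

approximately 1.6%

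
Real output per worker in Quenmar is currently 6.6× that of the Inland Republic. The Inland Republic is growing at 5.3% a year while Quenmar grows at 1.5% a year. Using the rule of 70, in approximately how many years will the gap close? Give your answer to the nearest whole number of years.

≈ 50 years

What matters is the difference: 3.8 pp.
Rule of 70 on the gap: the ratio halves every 70/3.8 ≈ 18.42 years.
A 6.6× gap takes log₂(6.6) ≈ 2.72 halvings to close: 2.72 × 18.42 ≈ 50 years.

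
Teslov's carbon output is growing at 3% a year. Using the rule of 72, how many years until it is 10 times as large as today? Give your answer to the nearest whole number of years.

roughly 80 years

Doubling time ≈ 72/3 = 24.00 years.
10× is log₂ 10 ≈ 3.32 doublings, so ≈ 3.32 × 24.00 = 80 years.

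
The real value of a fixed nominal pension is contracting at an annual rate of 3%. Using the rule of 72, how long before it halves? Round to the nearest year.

Falling at 3%, it halves about every 72/3 = 24.00 years.

about 24 years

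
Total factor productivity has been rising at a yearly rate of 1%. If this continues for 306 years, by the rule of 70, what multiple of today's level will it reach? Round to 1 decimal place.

Doubling time ≈ 70/1 = 70.00 years.
306 years / 70.00 ≈ 4.37 doublings → factor 2^4.37 ≈ 20.7.

≈ 20.7 times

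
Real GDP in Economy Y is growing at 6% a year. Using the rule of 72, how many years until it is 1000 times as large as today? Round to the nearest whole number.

120 years

At 6% it doubles every 72/6 ≈ 12.00 years.
Reaching 1000× takes log₂(1000) ≈ 9.97 doublings.
9.97 × 12.00 ≈ 120 years.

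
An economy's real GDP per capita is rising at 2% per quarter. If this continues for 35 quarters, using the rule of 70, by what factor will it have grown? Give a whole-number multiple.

2 times

At 2% one doubling takes ≈ 35.00 quarters; 35 quarters is 1 of them, so ×2.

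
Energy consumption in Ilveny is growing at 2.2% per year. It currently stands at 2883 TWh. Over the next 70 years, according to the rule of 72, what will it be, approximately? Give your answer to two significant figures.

It doubles every 72/2.2 ≈ 32.73 years, so 70 years is 2.14 doublings.
2^2.14 ≈ 4.41; 2883 × 4.41 ≈ 13000 TWh.

around 13000 TWh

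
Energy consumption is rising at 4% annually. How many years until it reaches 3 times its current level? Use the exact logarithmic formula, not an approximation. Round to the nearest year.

28 years

t = ln(3) / ln(1 + 0.04) = 1.0986 / 0.039221 ≈ 28.01.
≈ 28 years.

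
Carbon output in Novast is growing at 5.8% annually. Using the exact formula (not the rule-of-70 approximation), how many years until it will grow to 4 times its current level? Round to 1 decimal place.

t = ln(4) / ln(1 + 0.058) = 1.3863 / 0.056380 ≈ 24.59.

24.6 years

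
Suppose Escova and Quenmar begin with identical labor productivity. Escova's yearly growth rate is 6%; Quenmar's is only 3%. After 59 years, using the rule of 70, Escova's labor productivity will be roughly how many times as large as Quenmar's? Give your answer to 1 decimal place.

around 5.8 times

Rate gap = 6% − 3% = 3 points.
The ratio doubles every 70/3 ≈ 23.33 years.
59/23.33 ≈ 2.53 doublings → ratio ≈ 2^2.53 ≈ 5.8.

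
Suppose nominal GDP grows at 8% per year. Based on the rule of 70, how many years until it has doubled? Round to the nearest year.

70/8 ≈ 8.75, so it doubles roughly every 9 years.

around 9 years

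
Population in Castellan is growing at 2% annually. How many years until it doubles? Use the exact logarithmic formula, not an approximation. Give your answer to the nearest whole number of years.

35 years

t = ln(2) / ln(1 + 0.02) = 0.6931 / 0.019803 ≈ 35.00.
≈ 35 years.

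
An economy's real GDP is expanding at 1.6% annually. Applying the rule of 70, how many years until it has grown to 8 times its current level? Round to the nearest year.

At 1.6% it doubles every 70/1.6 ≈ 43.75 years.
8× is 3 doublings, so 3 × 43.75 ≈ 131 years.

about 131 years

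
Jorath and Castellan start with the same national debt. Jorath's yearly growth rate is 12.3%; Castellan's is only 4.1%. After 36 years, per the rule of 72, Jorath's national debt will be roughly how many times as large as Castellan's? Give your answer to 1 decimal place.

Only the 8.2-point difference matters.
72/8.2 ≈ 8.78 years per doubling of the ratio; 36 years gives 4.10 doublings, so ≈ 17.1×.

around 17.1 times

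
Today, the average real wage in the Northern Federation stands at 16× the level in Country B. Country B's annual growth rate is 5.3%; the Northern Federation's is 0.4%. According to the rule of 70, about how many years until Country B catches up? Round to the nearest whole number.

Country B gains on the Northern Federation at 5.3% − 0.4% = 4.9 points a year.
At that relative rate the gap halves every 70/4.9 ≈ 14.29 years.
A 16× gap closes after 4 halvings: 4 × 14.29 ≈ 57 years.

57 years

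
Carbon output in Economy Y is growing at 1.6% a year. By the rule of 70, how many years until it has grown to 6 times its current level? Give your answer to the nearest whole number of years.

One doubling takes 70/1.6 = 43.75 years.
6× is log₂ 6 ≈ 2.58 doublings, so ≈ 2.58 × 43.75 = 113 years.

≈ 113 years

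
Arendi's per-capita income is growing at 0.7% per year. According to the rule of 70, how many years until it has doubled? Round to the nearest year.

At 0.7%, doubling takes about 70/0.7 = 100.00 years.

about 100 years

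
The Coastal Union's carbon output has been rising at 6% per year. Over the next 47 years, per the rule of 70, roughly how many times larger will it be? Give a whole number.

about 16 times

70/6 ≈ 11.67 years per doubling.
47 years fits 4 doublings: 2^4 = 16.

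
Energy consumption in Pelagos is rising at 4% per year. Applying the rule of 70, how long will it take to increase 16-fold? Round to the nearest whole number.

One doubling takes 70/4 = 17.50 years.
16 = 2^4, so 4 doublings → 70 years.

approximately 70 years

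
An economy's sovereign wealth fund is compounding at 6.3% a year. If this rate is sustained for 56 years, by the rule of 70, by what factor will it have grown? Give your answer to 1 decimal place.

approximately 32.9 times

Doubles every ≈ 11.11 years (70/6.3).
56 years is 5.04 doublings; 2^5.04 ≈ 32.9×.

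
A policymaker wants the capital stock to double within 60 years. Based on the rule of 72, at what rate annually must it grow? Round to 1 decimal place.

72 / 60 ≈ 1.20, so about 1.2% annually.

≈ 1.2% annually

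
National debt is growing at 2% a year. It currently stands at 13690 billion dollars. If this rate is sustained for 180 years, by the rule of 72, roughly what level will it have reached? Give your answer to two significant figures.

roughly 440000 billion dollars

It doubles every 72/2 ≈ 36.00 years, so 180 years is 5.00 doublings.
2^5.00 ≈ 32.00; 13690 × 32.00 ≈ 440000 billion dollars.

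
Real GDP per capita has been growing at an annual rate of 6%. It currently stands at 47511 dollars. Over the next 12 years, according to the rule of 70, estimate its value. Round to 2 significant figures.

roughly 97000 dollars

Doubling time ≈ 70/6 = 11.67 years.
12 years is 12/11.67 ≈ 1.03 doublings, a factor of 2^1.03 ≈ 2.04.
47511 × 2.04 ≈ 97000 dollars.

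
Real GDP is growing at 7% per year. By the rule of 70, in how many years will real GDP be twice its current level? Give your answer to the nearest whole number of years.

≈ 10 years

At 7%, doubling takes about 70/7 = 10.00 years.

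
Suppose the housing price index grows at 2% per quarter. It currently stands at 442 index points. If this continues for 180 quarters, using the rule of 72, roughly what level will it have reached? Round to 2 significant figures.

about 14000 index points

It doubles every 72/2 ≈ 36.00 quarters, so 180 quarters is 5.00 doublings.
2^5.00 ≈ 32.00; 442 × 32.00 ≈ 14000 index points.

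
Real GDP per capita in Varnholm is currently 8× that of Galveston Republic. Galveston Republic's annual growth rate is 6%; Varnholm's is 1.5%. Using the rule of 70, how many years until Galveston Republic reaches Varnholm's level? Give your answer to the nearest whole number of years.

What matters is the difference: 4.5 pp.
Rule of 70 on the gap: the ratio halves every 70/4.5 ≈ 15.56 years.
An 8× gap closes after 3 halvings: 3 × 15.56 ≈ 47 years.

47 years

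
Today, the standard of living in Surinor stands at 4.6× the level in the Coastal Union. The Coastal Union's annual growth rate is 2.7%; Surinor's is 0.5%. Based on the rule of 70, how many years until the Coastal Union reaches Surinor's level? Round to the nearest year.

around 70 years

The growth-rate gap is 2.7% − 0.5% = 2.2 percentage points.
So the ratio between them halves every 70/2.2 ≈ 31.82 years.
A 4.6× gap takes log₂(4.6) ≈ 2.20 halvings to close: 2.20 × 31.82 ≈ 70 years.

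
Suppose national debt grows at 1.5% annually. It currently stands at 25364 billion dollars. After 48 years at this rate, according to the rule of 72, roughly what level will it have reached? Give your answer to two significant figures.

Doubling time ≈ 72/1.5 = 48.00 years.
48 years is 48/48.00 ≈ 1.00 doublings, a factor of 2^1.00 ≈ 2.00.
25364 × 2.00 ≈ 51000 billion dollars.

approximately 51000 billion dollars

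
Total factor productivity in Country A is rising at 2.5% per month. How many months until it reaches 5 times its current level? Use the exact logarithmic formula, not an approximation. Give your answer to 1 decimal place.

65.2 months

t = ln(5) / ln(1 + 0.025) = 1.6094 / 0.024693 ≈ 65.18.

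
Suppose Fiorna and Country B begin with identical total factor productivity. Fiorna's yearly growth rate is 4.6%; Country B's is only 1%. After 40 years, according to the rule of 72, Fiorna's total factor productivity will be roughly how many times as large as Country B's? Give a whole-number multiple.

Rate gap = 4.6% − 1% = 3.6 points.
The ratio doubles every 72/3.6 ≈ 20.00 years.
40/20.00 ≈ 2.00 doublings → ratio ≈ 2^2.00 ≈ 4.

about 4 times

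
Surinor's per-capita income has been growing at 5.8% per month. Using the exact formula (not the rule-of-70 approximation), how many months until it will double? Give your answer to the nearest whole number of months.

t = ln(2) / ln(1 + 0.058) = 0.6931 / 0.056380 ≈ 12.29.
≈ 12 months.

12 months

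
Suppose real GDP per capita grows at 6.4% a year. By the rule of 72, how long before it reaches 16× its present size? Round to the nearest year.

One doubling takes 72/6.4 = 11.25 years.
16 = 2^4, so 4 doublings → 45 years.

roughly 45 years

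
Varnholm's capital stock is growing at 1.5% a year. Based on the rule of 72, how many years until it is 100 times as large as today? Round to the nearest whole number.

≈ 319 years

One doubling takes 72/1.5 = 48.00 years.
100× is log₂ 100 ≈ 6.64 doublings, so ≈ 6.64 × 48.00 = 319 years.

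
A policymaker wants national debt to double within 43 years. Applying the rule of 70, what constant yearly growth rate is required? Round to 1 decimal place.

approximately 1.6% per year

70 / 43 ≈ 1.63, so about 1.6% per year.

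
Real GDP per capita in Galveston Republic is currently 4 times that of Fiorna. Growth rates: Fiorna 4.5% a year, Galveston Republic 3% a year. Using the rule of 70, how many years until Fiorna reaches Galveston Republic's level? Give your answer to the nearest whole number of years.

Fiorna gains on Galveston Republic at 4.5% − 3% = 1.5 points a year.
At that relative rate the gap halves every 70/1.5 ≈ 46.67 years.
A 4 times gap closes after 2 halvings: 2 × 46.67 ≈ 93 years.

about 93 years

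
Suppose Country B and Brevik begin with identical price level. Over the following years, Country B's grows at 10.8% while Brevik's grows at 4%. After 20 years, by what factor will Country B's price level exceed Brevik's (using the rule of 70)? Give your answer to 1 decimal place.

approximately 3.8 times

Only the 6.8-point difference matters.
70/6.8 ≈ 10.29 years per doubling of the ratio; 20 years gives 1.94 doublings, so ≈ 3.8×.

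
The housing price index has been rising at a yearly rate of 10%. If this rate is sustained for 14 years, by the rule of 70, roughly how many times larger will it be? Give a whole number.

70/10 ≈ 7.00 years per doubling.
14 years fits 2 doublings: 2^2 = 4.

about 4 times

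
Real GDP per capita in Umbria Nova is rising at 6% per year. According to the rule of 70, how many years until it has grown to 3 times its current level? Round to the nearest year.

≈ 18 years

Doubling time ≈ 70/6 = 11.67 years.
3× is log₂ 3 ≈ 1.58 doublings, so ≈ 1.58 × 11.67 = 18 years.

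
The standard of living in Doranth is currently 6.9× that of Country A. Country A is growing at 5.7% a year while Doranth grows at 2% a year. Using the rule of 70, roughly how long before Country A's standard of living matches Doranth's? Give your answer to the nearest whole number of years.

Country A gains on Doranth at 5.7% − 2% = 3.7 points a year.
At that relative rate the gap halves every 70/3.7 ≈ 18.92 years.
A 6.9× gap takes log₂(6.9) ≈ 2.79 halvings to close: 2.79 × 18.92 ≈ 53 years.

approximately 53 years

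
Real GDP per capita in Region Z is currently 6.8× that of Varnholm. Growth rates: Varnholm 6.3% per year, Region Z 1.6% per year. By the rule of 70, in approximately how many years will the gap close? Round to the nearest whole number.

41 years

Varnholm gains on Region Z at 6.3% − 1.6% = 4.7 points a year.
At that relative rate the gap halves every 70/4.7 ≈ 14.89 years.
A 6.8× gap takes log₂(6.8) ≈ 2.77 halvings to close: 2.77 × 14.89 ≈ 41 years.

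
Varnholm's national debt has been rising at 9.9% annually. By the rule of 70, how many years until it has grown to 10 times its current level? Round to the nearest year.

around 23 years

Doubling time ≈ 70/9.9 = 7.07 years.
Reaching 10× takes log₂(10) ≈ 3.32 doublings.
3.32 × 7.07 ≈ 23 years.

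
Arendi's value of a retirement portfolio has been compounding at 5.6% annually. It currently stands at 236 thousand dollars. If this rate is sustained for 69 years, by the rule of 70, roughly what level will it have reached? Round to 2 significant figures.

≈ 11000 thousand dollars

Doubling time ≈ 70/5.6 = 12.50 years.
69 years is 69/12.50 ≈ 5.52 doublings, a factor of 2^5.52 ≈ 45.89.
236 × 45.89 ≈ 11000 thousand dollars.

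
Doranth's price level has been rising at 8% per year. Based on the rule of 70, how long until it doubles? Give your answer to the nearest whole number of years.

Doubling time ≈ 70 / 8 = 8.75 years.

≈ 9 years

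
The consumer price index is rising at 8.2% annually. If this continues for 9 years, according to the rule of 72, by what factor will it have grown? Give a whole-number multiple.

At 8.2% one doubling takes ≈ 8.78 years; 9 years is 1 of them, so ×2.

about 2 times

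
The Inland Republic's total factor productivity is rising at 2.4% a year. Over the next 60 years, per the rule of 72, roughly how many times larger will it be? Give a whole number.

≈ 4 times

At 2.4% one doubling takes ≈ 30.00 years; 60 years is 2 of them, so ×4.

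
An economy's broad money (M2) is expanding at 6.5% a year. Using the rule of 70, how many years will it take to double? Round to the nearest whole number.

Doubling time ≈ 70 / 6.5 = 10.77 years.

approximately 11 years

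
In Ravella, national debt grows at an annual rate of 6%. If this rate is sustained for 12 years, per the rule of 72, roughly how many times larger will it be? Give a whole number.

about 2 times

At 6% one doubling takes ≈ 12.00 years; 12 years is 1 of them, so ×2.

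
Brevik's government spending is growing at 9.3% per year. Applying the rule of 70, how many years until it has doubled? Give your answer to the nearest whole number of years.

At 9.3%, doubling takes about 70/9.3 = 7.53 years.

approximately 8 years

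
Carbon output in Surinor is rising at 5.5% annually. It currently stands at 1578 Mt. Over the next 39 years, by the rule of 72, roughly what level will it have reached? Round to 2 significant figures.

around 12000 Mt

Doubling time ≈ 72/5.5 = 13.09 years.
39 years is 39/13.09 ≈ 2.98 doublings, a factor of 2^2.98 ≈ 7.89.
1578 × 7.89 ≈ 12000 Mt.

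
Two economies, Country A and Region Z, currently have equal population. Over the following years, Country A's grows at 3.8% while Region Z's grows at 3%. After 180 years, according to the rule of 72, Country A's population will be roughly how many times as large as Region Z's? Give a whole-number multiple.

Country A pulls ahead at 0.8 pp per year, so the ratio doubles every 72/0.8 ≈ 90.00 years.
In 180 years that's 2.00 doublings: 2^2.00 ≈ 4.

≈ 4 times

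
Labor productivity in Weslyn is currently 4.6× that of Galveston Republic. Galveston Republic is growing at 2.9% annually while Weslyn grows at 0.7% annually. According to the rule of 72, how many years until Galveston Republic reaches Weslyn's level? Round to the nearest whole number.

≈ 72 years

The growth-rate gap is 2.9% − 0.7% = 2.2 percentage points.
So the ratio between them halves every 72/2.2 ≈ 32.73 years.
A 4.6× gap takes log₂(4.6) ≈ 2.20 halvings to close: 2.20 × 32.73 ≈ 72 years.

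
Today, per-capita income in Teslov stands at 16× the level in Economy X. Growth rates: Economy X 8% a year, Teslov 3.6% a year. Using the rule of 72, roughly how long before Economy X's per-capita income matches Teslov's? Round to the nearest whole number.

Economy X gains on Teslov at 8% − 3.6% = 4.4 points a year.
At that relative rate the gap halves every 72/4.4 ≈ 16.36 years.
A 16× gap closes after 4 halvings: 4 × 16.36 ≈ 65 years.

roughly 65 years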